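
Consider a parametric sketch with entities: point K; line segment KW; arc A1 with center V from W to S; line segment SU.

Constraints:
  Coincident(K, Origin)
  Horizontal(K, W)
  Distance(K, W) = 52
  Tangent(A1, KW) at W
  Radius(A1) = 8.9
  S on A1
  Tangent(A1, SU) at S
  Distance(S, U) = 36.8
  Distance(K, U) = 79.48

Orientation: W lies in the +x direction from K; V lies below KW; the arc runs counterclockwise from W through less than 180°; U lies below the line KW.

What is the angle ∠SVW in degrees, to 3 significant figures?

126°

K is at the origin; KW is horizontal with |KW| = 52.0 and W on the +x side, so W = (52.0, 0.00). The tangent condition forces VW to be normal to KW, so V = W + (0, -8.9) = (52.0, -8.90). Since VS ⟂ SU (tangency), |VU| = √(8.9² + 36.8²) = 37.9 regardless of where S sits on A1. So U lies on both circle(K, 79.48) and circle(V, 37.9); the below-KW intersection is U = (66.2, -44.0). S is the foot of the tangent from U: S = (44.8, -14.1).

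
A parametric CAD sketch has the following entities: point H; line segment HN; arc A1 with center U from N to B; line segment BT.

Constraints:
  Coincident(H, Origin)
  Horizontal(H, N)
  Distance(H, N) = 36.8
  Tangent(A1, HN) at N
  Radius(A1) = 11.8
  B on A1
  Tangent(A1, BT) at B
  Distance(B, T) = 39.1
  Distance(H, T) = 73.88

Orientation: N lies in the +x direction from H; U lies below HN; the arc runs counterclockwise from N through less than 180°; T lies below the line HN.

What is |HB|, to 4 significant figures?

35.01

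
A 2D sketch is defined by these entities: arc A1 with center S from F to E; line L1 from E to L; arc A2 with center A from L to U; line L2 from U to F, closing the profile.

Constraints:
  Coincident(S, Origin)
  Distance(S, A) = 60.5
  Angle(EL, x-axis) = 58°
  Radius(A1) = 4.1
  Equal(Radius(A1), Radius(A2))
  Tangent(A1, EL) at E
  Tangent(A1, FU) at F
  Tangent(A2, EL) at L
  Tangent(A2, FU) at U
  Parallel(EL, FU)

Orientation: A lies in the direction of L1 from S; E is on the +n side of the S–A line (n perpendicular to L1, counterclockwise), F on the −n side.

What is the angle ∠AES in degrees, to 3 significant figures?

86.1°

The slot axis is L1's direction at 58.0°, so u = (cos 58.0°, sin 58.0°) = (0.530, 0.848) and n = (−sin 58.0°, cos 58.0°) = (-0.848, 0.530). S is at the origin and A lies 60.5 along u from S, so A = 60.5·u = (32.1, 51.3). Tangency of A1 to both parallel lines with radius 4.1 puts E and F at S ± 4.1·n: E = (-3.48, 2.17), F = (3.48, -2.17). Then cos ∠AES = EA·ES / (|EA||ES|), giving 86.1°.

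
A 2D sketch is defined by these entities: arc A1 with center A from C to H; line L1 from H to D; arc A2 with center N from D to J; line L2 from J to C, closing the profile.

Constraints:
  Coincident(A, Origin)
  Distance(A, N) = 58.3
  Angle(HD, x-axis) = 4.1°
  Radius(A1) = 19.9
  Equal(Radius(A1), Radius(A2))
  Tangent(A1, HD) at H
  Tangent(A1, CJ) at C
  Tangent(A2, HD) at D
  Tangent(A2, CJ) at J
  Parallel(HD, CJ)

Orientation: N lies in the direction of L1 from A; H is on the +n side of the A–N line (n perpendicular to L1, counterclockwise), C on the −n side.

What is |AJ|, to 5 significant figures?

61.603

The slot axis is L1's direction at 4.1°, so u = (cos 4.1°, sin 4.1°) = (0.99744, 0.071497) and n = (−sin 4.1°, cos 4.1°) = (-0.071497, 0.99744). A is at the origin and N lies 58.3 along u from A, so N = 58.3·u = (58.151, 4.1683). Tangency of A1 to both parallel lines with radius 19.9 puts H and C at A ± 19.9·n: H = (-1.4228, 19.849), C = (1.4228, -19.849). Equal radii place D and J the same way about N: D = N + 19.9·n = (56.728, 24.017), J = N − 19.9·n = (59.574, -15.681). Then |AJ| = |J − A| = 61.603.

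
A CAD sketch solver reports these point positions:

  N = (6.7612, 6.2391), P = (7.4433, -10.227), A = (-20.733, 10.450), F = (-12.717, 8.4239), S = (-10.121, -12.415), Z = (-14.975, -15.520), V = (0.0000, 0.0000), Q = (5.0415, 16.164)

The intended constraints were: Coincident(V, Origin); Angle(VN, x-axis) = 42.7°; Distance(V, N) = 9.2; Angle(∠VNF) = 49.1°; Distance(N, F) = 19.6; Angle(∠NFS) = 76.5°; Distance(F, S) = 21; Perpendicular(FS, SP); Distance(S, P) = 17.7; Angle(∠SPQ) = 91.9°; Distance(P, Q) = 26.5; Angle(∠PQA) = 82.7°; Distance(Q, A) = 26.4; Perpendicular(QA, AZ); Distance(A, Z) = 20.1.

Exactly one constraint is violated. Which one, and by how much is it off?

Distance(A, Z) = 20.1 — off by 6.50.

V = (0.00, 0.00) ✓; VN at 42.70° ✓; |VN| = 9.200 ✓; ∠VNF = 49.10° ✓; |NF| = 19.60 ✓; ∠NFS = 76.50° ✓; |FS| = 21.00 ✓; ∠(FS, SP) = 90.00° ✓; |SP| = 17.70 ✓; ∠SPQ = 91.90° ✓; |PQ| = 26.50 ✓; ∠PQA = 82.70° ✓; |QA| = 26.40 ✓; ∠(QA, AZ) = 90.00° ✓; |AZ| = 26.60 ✗.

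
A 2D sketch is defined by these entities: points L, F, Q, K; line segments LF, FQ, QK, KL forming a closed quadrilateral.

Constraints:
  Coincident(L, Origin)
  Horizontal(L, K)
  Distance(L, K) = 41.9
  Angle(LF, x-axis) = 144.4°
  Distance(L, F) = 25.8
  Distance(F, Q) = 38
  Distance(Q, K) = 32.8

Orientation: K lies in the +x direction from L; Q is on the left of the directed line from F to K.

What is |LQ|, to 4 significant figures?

26.63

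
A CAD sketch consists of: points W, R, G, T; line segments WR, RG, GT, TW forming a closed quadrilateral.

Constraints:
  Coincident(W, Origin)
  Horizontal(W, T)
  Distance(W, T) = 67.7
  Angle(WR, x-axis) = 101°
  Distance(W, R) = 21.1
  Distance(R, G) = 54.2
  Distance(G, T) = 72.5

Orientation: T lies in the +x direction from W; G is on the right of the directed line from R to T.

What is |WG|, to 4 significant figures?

33.16

W is at the origin; WT is horizontal with |WT| = 67.7 and T in +x, so T = (67.7, 0). WR runs at 101.0° with |WR| = 21.1, so R = (-4.026, 20.71). G is determined by |RG| = 54.2 and |GT| = 72.5 together: it lies at the intersection of circle(R, 54.2) and circle(T, 72.5). With |RT| = 74.66, the foot of the radical line on RT is 21.80 from R and the perpendicular offset is √(54.2² − 21.80²) = 49.62. Taking the right-of-RT solution: G = (3.151, -33.01).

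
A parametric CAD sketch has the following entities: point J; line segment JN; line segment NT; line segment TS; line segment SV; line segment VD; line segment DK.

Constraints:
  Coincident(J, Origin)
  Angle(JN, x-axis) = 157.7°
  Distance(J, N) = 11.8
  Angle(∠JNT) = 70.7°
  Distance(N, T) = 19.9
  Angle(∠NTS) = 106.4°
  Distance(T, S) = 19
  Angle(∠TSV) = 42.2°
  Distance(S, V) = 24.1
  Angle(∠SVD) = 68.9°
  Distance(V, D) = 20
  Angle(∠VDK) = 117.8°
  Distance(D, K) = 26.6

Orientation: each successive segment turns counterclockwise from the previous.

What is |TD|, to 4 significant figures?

6.538

J is at the origin; JN runs at 157.7° with length 11.8, so N = (-10.92, 4.478). ∠JNT = 70.7° gives NT at -93.00° from the x-axis; with |NT| = 19.9, T = (-11.96, -15.40). ∠NTS = 106.4° gives TS at -19.40° from the x-axis; with |TS| = 19.0, S = (5.962, -21.71). ∠TSV = 42.2° gives SV at 118.4° from the x-axis; with |SV| = 24.1, V = (-5.500, -0.5067). ∠SVD = 68.9° gives VD at -130.5° from the x-axis; with |VD| = 20.0, D = (-18.49, -15.71). Then |TD| = |D − T| = 6.538.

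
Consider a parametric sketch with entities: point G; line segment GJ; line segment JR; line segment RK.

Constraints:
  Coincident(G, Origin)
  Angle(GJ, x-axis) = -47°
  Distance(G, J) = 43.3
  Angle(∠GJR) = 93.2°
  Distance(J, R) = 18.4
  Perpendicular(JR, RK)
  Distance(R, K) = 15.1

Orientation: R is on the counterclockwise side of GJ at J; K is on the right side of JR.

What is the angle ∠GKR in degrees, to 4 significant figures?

19.64°

G is at the origin; GJ runs at -47.0° with length 43.3, so J = 43.3·(cos -47.0°, sin -47.0°) = (29.53, -31.67). ∠GJR = 93.2°, so JR runs at -47.0° + (180° − 93.2°) = 39.80° from the x-axis; with |JR| = 18.4, R = J + 18.4·(cos 39.80°, sin 39.80°) = (43.67, -19.89). JR is perpendicular to RK; with |RK| = 15.1 on the right of JR, K = R + 15.1·(0.6401, -0.7683) = (53.33, -31.49). Then cos ∠GKR = KG·KR / (|KG||KR|), giving 19.64°.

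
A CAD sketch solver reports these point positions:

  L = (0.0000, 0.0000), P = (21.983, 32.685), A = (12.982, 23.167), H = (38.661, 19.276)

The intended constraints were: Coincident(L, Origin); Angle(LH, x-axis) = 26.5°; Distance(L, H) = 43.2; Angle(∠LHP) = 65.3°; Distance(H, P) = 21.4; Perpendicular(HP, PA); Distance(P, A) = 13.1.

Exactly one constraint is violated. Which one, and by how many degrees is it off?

Perpendicular(HP, PA) — off by 4.60°.

L = (0.00, 0.00) ✓; LH at 26.50° ✓; |LH| = 43.20 ✓; ∠LHP = 65.30° ✓; |HP| = 21.40 ✓; ∠(HP, PA) = 85.40° ✗; |PA| = 13.10 ✓.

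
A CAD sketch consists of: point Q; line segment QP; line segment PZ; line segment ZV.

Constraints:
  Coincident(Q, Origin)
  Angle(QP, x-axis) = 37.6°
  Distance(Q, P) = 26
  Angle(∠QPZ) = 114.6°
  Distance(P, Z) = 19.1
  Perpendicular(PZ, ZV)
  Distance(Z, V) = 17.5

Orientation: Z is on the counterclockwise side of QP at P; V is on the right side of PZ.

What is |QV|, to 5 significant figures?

50.872

∠QPZ = 114.6°, so PZ runs at 37.6° + (180° − 114.6°) = 103.00° from the x-axis; with |PZ| = 19.1, Z = P + 19.1·(cos 103.00°, sin 103.00°) = (16.303, 34.474). The perpendicularity gives ZV at right angles to PZ; with |ZV| = 17.5 on the right of PZ, V = Z + 17.5·(0.97437, 0.22495) = (33.354, 38.411). Then |QV| = |V − Q| = 50.872.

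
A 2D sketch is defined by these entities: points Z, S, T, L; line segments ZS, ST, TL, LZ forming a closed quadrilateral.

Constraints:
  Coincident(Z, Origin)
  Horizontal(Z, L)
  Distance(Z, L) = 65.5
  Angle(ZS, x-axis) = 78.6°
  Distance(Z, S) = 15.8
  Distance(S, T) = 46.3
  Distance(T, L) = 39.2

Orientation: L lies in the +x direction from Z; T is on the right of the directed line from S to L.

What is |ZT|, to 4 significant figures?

38.17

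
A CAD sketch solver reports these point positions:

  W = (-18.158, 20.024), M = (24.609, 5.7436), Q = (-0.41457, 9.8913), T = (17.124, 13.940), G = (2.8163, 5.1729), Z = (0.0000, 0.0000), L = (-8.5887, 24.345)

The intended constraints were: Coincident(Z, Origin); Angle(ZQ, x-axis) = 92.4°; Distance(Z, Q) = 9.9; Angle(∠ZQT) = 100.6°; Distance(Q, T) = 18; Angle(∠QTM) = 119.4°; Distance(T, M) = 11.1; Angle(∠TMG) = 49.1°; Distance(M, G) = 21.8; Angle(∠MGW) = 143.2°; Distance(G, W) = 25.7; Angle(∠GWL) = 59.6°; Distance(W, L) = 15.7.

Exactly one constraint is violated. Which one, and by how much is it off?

Distance(W, L) = 15.7 — off by 5.20.

Z = (0.00, 0.00) ✓; ZQ at 92.40° ✓; |ZQ| = 9.900 ✓; ∠ZQT = 100.6° ✓; |QT| = 18.00 ✓; ∠QTM = 119.4° ✓; |TM| = 11.10 ✓; ∠TMG = 49.10° ✓; |MG| = 21.80 ✓; ∠MGW = 143.2° ✓; |GW| = 25.70 ✓; ∠GWL = 59.60° ✓; |WL| = 10.50 ✗.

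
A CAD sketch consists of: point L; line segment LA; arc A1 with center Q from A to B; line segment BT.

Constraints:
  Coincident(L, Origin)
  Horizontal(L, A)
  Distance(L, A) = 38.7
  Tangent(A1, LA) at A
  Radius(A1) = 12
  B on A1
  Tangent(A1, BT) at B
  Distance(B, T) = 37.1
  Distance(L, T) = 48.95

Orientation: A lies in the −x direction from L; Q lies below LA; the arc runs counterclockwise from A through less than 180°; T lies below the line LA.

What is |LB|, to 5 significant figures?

51.096

L is at the origin; L and A share the same y with |LA| = 38.7 and A on the −x side, so A = (-38.700, 0.0000). Since A1 is tangent to LA there, QA ⟂ LA, so Q = A + (0, -12) = (-38.700, -12.000). Since QB ⟂ BT (tangency), |QT| = √(12.0² + 37.1²) = 38.992 regardless of where B sits on A1. So T lies on both circle(L, 48.95) and circle(Q, 38.992); the below-LA intersection is T = (-18.468, -45.333). B is the foot of the tangent from T: B = (-46.544, -21.081).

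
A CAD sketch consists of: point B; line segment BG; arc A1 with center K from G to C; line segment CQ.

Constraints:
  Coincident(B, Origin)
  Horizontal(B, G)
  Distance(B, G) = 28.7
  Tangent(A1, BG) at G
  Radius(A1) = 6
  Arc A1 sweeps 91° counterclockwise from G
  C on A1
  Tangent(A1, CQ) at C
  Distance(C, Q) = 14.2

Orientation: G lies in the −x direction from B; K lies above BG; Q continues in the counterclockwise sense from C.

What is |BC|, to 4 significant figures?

23.51

B is at the origin; B and G share the same y with |BG| = 28.7 and G on the −x side, so G = (-28.70, 0.000). Tangency of A1 to BG means the radius KG is perpendicular to BG, so K = G + (0, 6) = (-28.70, 6.000). On A1, G sits at bearing -90° from K; a 91° counterclockwise sweep puts C at bearing 1°, so C = K + 6.0·(cos 1°, sin 1°) = (-22.70, 6.105). Then |BC| = |C − B| = 23.51.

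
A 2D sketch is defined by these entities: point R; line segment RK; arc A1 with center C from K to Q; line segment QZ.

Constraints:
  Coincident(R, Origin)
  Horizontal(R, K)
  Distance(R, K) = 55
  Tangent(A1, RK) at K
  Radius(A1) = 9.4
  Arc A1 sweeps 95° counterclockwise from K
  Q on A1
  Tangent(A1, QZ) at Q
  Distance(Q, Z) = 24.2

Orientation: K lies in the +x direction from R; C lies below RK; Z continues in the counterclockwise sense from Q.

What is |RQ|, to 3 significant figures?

46.8

R is at the origin; R and K share the same y with |RK| = 55.0 and K on the +x side, so K = (55.0, 0.00). A1 meets RK tangentially, so CK is at right angles to RK, so C = K + (0, -9.4) = (55.0, -9.40). On A1, K sits at bearing 90° from C; a 95° counterclockwise sweep puts Q at bearing 185°, so Q = C + 9.4·(cos 185°, sin 185°) = (45.6, -10.2). Then |RQ| = |Q − R| = 46.8.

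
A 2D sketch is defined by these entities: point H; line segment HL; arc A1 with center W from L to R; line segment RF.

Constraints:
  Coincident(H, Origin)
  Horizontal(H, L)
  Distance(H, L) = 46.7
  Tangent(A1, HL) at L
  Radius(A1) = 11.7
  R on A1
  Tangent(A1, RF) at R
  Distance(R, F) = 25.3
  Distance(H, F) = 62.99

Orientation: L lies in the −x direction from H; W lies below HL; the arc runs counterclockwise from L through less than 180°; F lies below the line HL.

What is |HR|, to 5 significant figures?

59.795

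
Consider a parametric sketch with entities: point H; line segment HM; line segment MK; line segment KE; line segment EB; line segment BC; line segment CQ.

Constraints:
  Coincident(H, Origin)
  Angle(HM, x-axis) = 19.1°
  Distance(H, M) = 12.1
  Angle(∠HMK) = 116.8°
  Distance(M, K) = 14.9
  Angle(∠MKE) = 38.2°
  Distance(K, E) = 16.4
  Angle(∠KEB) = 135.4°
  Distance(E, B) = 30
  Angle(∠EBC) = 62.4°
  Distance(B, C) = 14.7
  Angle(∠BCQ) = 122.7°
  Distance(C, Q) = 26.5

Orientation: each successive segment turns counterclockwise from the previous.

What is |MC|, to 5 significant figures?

20.309

H is at the origin; HM runs at 19.1° with length 12.1, so M = (11.434, 3.9593). ∠HMK = 116.8° gives MK at 82.300° from the x-axis; with |MK| = 14.9, K = (13.430, 18.725). ∠MKE = 38.2° gives KE at -135.90° from the x-axis; with |KE| = 16.4, E = (1.6530, 7.3120). ∠KEB = 135.4° gives EB at -91.300° from the x-axis; with |EB| = 30.0, B = (0.97238, -22.680). ∠EBC = 62.4° gives BC at 26.300° from the x-axis; with |BC| = 14.7, C = (14.151, -16.167). Then |MC| = |C − M| = 20.309.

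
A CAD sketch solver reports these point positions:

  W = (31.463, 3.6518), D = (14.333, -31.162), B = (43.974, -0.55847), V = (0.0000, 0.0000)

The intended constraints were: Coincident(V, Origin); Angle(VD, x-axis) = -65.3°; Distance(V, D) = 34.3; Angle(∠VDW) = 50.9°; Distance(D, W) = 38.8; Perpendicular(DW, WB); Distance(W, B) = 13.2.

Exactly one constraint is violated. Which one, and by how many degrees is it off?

Perpendicular(DW, WB) — off by 7.60°.

V = (0.00, 0.00) ✓; VD at -65.30° ✓; |VD| = 34.30 ✓; ∠VDW = 50.90° ✓; |DW| = 38.80 ✓; ∠(DW, WB) = 82.40° ✗; |WB| = 13.20 ✓.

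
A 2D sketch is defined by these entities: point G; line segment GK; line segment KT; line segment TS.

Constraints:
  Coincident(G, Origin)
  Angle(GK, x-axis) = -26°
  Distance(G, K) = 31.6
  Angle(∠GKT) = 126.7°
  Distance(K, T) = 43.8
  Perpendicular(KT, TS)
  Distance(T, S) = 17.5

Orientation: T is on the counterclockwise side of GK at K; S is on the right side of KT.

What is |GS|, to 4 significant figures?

75.92

∠GKT = 126.7°, so KT runs at -26.0° + (180° − 126.7°) = 27.30° from the x-axis; with |KT| = 43.8, T = K + 43.8·(cos 27.30°, sin 27.30°) = (67.32, 6.236). The perpendicularity gives TS at right angles to KT; with |TS| = 17.5 on the right of KT, S = T + 17.5·(0.4586, -0.8886) = (75.35, -9.314). Then |GS| = |S − G| = 75.92.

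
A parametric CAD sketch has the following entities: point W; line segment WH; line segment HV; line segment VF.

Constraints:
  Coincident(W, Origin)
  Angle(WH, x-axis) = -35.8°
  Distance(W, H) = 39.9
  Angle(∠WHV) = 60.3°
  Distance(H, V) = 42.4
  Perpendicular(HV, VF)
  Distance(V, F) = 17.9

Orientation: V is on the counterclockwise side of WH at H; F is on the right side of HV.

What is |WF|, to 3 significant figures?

57.2

∠WHV = 60.3°, so HV runs at -35.8° + (180° − 60.3°) = 83.9° from the x-axis; with |HV| = 42.4, V = H + 42.4·(cos 83.9°, sin 83.9°) = (36.9, 18.8). The perpendicularity gives VF at right angles to HV; with |VF| = 17.9 on the right of HV, F = V + 17.9·(0.994, -0.106) = (54.7, 16.9). Then |WF| = |F − W| = 57.2.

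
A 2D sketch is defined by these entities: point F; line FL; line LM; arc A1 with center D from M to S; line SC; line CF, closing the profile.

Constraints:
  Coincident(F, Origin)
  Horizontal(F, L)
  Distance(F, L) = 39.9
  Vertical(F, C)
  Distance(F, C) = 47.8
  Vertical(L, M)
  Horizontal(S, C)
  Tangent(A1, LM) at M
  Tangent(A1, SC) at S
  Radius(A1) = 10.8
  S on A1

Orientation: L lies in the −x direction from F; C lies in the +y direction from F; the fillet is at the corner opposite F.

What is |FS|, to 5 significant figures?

55.961

F is at the origin; F and L share the same y with |FL| = 39.9 and L on the −x side, so L = (-39.900, 0.0000). F and C share the same x with |FC| = 47.8 and C on the +y side, so C = (0.0000, 47.800). The virtual corner opposite F is at (-39.900, 47.800). The tangent condition forces DM to be normal to LM and A1 meets SC tangentially, so DS is at right angles to SC, with radius 10.8, so the center D sits 10.8 in from both sides at D = (-29.100, 37.000). That places the tangent points at M = (-39.900, 37.000) on LM and S = (-29.100, 47.800) on SC. Then |FS| = |S − F| = 55.961.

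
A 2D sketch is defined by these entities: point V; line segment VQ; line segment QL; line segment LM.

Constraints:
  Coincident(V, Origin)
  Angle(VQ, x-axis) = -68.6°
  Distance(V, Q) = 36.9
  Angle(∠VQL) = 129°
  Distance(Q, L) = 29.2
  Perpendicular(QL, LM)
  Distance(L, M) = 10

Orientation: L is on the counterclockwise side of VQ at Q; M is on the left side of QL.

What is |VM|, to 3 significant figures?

55.6

∠VQL = 129.0°, so QL runs at -68.6° + (180° − 129.0°) = -17.6° from the x-axis; with |QL| = 29.2, L = Q + 29.2·(cos -17.6°, sin -17.6°) = (41.3, -43.2). QL is perpendicular to LM; with |LM| = 10.0 on the left of QL, M = L + 10.0·(0.302, 0.953) = (44.3, -33.7). Then |VM| = |M − V| = 55.6.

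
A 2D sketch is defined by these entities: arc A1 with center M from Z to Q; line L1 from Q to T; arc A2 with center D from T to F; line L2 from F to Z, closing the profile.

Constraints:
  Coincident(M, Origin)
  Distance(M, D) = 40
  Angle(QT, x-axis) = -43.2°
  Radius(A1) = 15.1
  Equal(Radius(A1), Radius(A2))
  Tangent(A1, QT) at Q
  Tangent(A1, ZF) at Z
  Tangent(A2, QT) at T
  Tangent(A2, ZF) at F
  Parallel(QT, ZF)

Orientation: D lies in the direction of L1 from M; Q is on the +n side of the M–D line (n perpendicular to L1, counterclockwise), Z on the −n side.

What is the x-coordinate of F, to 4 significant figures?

18.82

The slot axis is L1's direction at -43.2°, so u = (cos -43.2°, sin -43.2°) = (0.7290, -0.6845) and n = (−sin -43.2°, cos -43.2°) = (0.6845, 0.7290). M is at the origin and D lies 40.0 along u from M, so D = 40.0·u = (29.16, -27.38). Tangency of A1 to both parallel lines with radius 15.1 puts Q and Z at M ± 15.1·n: Q = (10.34, 11.01), Z = (-10.34, -11.01). Equal radii place T and F the same way about D: T = D + 15.1·n = (39.50, -16.37), F = D − 15.1·n = (18.82, -38.39). So F.x = 18.82.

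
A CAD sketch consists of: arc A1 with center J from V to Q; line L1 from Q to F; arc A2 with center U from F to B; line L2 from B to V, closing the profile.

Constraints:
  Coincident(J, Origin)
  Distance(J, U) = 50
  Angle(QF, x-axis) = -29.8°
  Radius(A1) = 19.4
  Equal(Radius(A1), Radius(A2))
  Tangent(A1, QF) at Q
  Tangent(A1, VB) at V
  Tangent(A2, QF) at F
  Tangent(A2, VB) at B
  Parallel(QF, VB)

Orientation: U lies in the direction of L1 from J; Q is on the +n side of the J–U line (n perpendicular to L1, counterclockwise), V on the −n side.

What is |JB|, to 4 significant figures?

53.63

The slot axis is L1's direction at -29.8°, so u = (cos -29.8°, sin -29.8°) = (0.8678, -0.4970) and n = (−sin -29.8°, cos -29.8°) = (0.4970, 0.8678). J is at the origin and U lies 50.0 along u from J, so U = 50.0·u = (43.39, -24.85). Tangency of A1 to both parallel lines with radius 19.4 puts Q and V at J ± 19.4·n: Q = (9.641, 16.83), V = (-9.641, -16.83). Equal radii place F and B the same way about U: F = U + 19.4·n = (53.03, -8.014), B = U − 19.4·n = (33.75, -41.68). Then |JB| = |B − J| = 53.63.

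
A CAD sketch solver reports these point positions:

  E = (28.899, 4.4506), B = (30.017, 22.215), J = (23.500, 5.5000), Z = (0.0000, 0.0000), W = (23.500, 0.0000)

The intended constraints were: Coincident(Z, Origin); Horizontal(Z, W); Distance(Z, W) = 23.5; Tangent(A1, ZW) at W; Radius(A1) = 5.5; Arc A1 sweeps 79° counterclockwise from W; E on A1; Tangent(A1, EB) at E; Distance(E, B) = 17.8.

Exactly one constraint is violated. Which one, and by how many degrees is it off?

Tangent(A1, EB) at E — off by 7.40°.

Z = (0.00, 0.00) ✓; Z.y = 0.00, W.y = 0.00 ✓; |ZW| = 23.50 ✓; ∠(JW, WZ) = 90.00° ✓; |JW| = 5.500 ✓; bearing(J→E) − bearing(J→W) = 79.00° ✓; |JE| = 5.500 ✓; ∠(JE, EB) = 82.60° ✗; |EB| = 17.80 ✓.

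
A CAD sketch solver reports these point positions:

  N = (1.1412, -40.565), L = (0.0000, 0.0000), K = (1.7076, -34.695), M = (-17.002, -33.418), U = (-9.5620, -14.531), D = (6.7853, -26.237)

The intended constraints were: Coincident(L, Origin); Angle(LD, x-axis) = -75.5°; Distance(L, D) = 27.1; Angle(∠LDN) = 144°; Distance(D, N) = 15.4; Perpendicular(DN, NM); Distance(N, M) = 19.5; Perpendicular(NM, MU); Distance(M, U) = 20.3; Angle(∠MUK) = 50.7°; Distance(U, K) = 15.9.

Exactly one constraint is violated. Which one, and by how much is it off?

Distance(U, K) = 15.9 — off by 7.20.

L = (0.00, 0.00) ✓; LD at -75.50° ✓; |LD| = 27.10 ✓; ∠LDN = 144.0° ✓; |DN| = 15.40 ✓; ∠(DN, NM) = 90.00° ✓; |NM| = 19.50 ✓; ∠(NM, MU) = 90.00° ✓; |MU| = 20.30 ✓; ∠MUK = 50.70° ✓; |UK| = 23.10 ✗.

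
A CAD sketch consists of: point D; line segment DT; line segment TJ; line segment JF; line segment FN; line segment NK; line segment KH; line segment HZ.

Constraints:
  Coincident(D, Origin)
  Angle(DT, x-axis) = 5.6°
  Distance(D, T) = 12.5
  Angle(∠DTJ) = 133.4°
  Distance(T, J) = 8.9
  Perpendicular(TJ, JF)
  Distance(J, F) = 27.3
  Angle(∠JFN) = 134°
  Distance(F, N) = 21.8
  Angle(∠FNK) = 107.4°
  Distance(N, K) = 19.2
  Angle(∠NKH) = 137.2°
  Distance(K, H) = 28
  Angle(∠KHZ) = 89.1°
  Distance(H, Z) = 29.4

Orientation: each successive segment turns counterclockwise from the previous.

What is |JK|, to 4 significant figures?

46.52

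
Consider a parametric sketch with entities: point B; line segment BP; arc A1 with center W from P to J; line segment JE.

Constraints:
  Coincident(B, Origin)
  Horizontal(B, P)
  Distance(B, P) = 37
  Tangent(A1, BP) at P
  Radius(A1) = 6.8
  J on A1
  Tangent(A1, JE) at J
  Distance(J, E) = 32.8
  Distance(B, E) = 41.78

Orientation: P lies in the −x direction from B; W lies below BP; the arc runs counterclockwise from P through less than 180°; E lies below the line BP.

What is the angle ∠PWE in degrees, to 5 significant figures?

151.28°

Checks: |WJ| = 6.800 ✓; ∠(WJ, JE) = 90.00° ✓; |JE| = 32.80 ✓; |BE| = 41.78 ✓.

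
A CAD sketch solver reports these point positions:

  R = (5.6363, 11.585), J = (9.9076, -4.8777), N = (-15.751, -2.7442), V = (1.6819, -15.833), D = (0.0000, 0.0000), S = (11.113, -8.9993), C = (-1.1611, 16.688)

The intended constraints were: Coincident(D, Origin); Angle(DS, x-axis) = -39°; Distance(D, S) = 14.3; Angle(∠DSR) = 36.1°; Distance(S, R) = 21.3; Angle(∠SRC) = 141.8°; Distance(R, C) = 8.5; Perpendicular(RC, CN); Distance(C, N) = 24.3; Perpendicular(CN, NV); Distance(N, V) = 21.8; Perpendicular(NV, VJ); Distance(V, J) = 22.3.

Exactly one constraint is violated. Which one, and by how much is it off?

Distance(V, J) = 22.3 — off by 8.60.

D = (0.00, 0.00) ✓; DS at -39.00° ✓; |DS| = 14.30 ✓; ∠DSR = 36.10° ✓; |SR| = 21.30 ✓; ∠SRC = 141.8° ✓; |RC| = 8.500 ✓; ∠(RC, CN) = 90.00° ✓; |CN| = 24.30 ✓; ∠(CN, NV) = 90.00° ✓; |NV| = 21.80 ✓; ∠(NV, VJ) = 90.00° ✓; |VJ| = 13.70 ✗.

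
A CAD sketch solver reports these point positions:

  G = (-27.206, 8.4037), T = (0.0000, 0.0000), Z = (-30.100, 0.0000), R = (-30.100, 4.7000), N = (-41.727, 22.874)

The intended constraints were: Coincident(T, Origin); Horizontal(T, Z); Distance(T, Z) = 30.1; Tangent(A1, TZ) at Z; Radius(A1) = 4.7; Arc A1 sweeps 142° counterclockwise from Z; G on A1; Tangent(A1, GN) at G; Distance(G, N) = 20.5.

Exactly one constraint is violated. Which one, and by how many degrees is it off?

Tangent(A1, GN) at G — off by 6.90°.

T = (0.00, 0.00) ✓; T.y = 0.00, Z.y = 0.00 ✓; |TZ| = 30.10 ✓; ∠(RZ, ZT) = 90.00° ✓; |RZ| = 4.700 ✓; bearing(R→G) − bearing(R→Z) = 142.0° ✓; |RG| = 4.700 ✓; ∠(RG, GN) = 96.90° ✗; |GN| = 20.50 ✓.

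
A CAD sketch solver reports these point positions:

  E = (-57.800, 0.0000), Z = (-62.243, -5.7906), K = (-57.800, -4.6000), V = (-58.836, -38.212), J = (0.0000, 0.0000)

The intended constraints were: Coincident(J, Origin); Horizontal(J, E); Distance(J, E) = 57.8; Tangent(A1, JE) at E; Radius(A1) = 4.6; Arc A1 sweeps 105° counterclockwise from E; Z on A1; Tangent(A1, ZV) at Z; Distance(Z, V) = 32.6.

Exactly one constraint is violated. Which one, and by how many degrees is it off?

Tangent(A1, ZV) at Z — off by 9.00°.

J = (0.00, 0.00) ✓; J.y = 0.00, E.y = 0.00 ✓; |JE| = 57.80 ✓; ∠(KE, EJ) = 90.00° ✓; |KE| = 4.600 ✓; bearing(K→Z) − bearing(K→E) = 105.0° ✓; |KZ| = 4.600 ✓; ∠(KZ, ZV) = 99.00° ✗; |ZV| = 32.60 ✓.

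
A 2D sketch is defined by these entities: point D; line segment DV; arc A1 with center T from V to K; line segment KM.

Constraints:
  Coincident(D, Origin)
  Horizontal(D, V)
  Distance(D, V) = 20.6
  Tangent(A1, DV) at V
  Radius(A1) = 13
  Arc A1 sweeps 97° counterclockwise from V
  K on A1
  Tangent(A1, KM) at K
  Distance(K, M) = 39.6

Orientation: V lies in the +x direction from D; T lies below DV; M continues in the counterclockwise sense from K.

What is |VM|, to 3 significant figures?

54.5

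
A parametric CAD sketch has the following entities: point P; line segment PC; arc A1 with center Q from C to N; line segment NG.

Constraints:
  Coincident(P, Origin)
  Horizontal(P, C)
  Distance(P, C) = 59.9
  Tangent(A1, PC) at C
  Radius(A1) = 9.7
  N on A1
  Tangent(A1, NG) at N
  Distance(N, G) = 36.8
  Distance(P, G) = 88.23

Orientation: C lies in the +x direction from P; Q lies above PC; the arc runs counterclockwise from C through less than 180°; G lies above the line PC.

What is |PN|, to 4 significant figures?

69.86

P is at the origin; PC is horizontal with |PC| = 59.9 and C on the +x side, so C = (59.90, 0.000). The tangent condition forces QC to be normal to PC, so Q = C + (0, 9.7) = (59.90, 9.700). Since QN ⟂ NG (tangency), |QG| = √(9.7² + 36.8²) = 38.06 regardless of where N sits on A1. So G lies on both circle(P, 88.23) and circle(Q, 38.06); the above-PC intersection is G = (76.51, 43.94). N is the foot of the tangent from G: N = (69.42, 7.831).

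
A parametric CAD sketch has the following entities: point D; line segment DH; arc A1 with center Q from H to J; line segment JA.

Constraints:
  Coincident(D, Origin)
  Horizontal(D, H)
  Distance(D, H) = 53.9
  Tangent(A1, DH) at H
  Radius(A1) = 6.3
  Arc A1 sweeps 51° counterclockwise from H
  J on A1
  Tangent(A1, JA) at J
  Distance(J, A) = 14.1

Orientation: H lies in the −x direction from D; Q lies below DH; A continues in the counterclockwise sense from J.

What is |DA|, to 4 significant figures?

68.96

On A1, H sits at bearing 90° from Q; a 51° counterclockwise sweep puts J at bearing 141°, so J = Q + 6.3·(cos 141°, sin 141°) = (-58.80, -2.335). Since A1 is tangent to JA there, QJ ⟂ JA, so JA runs along (−sin 141°, cos 141°); with |JA| = 14.1, A = (-67.67, -13.29). Then |DA| = |A − D| = 68.96.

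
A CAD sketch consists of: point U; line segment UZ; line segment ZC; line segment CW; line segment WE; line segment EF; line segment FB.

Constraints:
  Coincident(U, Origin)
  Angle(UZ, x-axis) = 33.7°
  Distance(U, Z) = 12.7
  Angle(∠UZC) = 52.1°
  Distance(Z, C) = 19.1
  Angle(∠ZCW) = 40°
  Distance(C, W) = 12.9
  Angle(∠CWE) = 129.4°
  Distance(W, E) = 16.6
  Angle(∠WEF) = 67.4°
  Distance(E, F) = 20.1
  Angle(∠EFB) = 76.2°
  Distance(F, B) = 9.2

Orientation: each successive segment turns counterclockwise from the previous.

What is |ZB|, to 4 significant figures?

11.28

∠WEF = 67.4° gives EF at 104.8° from the x-axis; with |EF| = 20.1, F = (10.51, 19.27). ∠EFB = 76.2° gives FB at -151.4° from the x-axis; with |FB| = 9.2, B = (2.436, 14.86). Then |ZB| = |B − Z| = 11.28.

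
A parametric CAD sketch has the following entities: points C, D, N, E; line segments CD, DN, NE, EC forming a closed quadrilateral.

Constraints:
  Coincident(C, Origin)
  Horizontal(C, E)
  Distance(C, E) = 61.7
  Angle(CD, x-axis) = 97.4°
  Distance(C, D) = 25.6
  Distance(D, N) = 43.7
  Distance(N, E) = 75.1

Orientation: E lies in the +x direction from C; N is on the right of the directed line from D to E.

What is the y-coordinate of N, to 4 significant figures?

-17.57

C is at the origin; C and E share the same y with |CE| = 61.7 and E in +x, so E = (61.7, 0). CD runs at 97.4° with |CD| = 25.6, so D = (-3.297, 25.39). N is determined by |DN| = 43.7 and |NE| = 75.1 together: it lies at the intersection of circle(D, 43.7) and circle(E, 75.1). With |DE| = 69.78, the foot of the radical line on DE is 8.160 from D and the perpendicular offset is √(43.7² − 8.160²) = 42.93. Taking the right-of-DE solution: N = (-11.32, -17.57).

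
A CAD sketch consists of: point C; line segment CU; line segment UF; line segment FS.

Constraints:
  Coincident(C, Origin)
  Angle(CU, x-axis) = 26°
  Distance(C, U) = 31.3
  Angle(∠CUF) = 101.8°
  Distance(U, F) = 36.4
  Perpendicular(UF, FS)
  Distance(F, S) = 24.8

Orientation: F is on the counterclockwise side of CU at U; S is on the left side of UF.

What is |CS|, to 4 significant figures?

43.20

∠CUF = 101.8°, so UF runs at 26.0° + (180° − 101.8°) = 104.2° from the x-axis; with |UF| = 36.4, F = U + 36.4·(cos 104.2°, sin 104.2°) = (19.20, 49.01). The perpendicularity gives FS at right angles to UF; with |FS| = 24.8 on the left of UF, S = F + 24.8·(-0.9694, -0.2453) = (-4.839, 42.93). Then |CS| = |S − C| = 43.20.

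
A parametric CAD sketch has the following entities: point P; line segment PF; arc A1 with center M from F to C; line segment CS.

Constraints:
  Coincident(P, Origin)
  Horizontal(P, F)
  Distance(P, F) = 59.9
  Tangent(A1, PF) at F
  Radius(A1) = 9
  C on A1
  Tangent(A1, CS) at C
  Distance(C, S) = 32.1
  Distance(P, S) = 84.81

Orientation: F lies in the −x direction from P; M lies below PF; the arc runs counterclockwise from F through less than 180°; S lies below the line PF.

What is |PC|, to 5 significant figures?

69.049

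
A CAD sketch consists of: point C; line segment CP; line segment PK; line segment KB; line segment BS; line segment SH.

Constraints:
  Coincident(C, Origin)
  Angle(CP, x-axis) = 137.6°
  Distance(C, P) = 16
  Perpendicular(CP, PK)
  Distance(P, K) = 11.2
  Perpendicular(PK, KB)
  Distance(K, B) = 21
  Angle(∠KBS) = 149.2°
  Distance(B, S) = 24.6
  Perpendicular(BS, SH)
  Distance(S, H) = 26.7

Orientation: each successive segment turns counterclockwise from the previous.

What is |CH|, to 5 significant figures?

27.335

∠KBS = 149.2° gives BS at -11.600° from the x-axis; with |BS| = 24.6, S = (20.238, -16.589). BS ⟂ SH, so SH runs at 78.400°; with |SH| = 26.7, H = (25.606, 9.5659). Then |CH| = |H − C| = 27.335.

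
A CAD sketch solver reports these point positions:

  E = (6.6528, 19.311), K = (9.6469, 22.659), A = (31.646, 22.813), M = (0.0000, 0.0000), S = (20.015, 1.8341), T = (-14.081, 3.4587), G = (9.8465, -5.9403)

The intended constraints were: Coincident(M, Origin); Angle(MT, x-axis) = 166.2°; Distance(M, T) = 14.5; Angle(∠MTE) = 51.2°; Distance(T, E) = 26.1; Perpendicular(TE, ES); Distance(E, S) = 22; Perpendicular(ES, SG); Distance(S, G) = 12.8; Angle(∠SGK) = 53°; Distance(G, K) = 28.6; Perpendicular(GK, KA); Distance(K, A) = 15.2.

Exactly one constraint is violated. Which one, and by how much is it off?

Distance(K, A) = 15.2 — off by 6.80.

M = (0.00, 0.00) ✓; MT at 166.2° ✓; |MT| = 14.50 ✓; ∠MTE = 51.20° ✓; |TE| = 26.10 ✓; ∠(TE, ES) = 90.00° ✓; |ES| = 22.00 ✓; ∠(ES, SG) = 90.00° ✓; |SG| = 12.80 ✓; ∠SGK = 53.00° ✓; |GK| = 28.60 ✓; ∠(GK, KA) = 90.00° ✓; |KA| = 22.00 ✗.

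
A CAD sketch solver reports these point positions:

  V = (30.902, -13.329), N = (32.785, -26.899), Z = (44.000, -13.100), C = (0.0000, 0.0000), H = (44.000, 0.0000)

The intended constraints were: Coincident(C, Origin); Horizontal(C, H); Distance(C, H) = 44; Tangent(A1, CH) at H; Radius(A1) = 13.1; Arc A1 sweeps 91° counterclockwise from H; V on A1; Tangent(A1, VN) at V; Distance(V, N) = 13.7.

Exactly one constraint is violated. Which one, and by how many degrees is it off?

Tangent(A1, VN) at V — off by 6.90°.

C = (0.00, 0.00) ✓; C.y = 0.00, H.y = 0.00 ✓; |CH| = 44.00 ✓; ∠(ZH, HC) = 90.00° ✓; |ZH| = 13.10 ✓; bearing(Z→V) − bearing(Z→H) = 91.00° ✓; |ZV| = 13.10 ✓; ∠(ZV, VN) = 83.10° ✗; |VN| = 13.70 ✓.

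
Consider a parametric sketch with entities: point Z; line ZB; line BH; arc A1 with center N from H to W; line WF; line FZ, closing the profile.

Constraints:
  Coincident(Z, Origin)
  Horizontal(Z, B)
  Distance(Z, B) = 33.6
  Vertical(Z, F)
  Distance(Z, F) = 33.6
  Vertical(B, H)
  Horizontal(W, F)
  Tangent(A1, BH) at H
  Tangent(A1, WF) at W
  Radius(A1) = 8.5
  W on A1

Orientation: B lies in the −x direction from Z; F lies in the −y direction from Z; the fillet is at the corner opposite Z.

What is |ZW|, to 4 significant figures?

41.94

The virtual corner opposite Z is at (-33.60, -33.60). Since A1 is tangent to BH there, NH ⟂ BH and the tangent condition forces NW to be normal to WF, with radius 8.5, so the center N sits 8.5 in from both sides at N = (-25.10, -25.10). That places the tangent points at H = (-33.60, -25.10) on BH and W = (-25.10, -33.60) on WF. Then |ZW| = |W − Z| = 41.94.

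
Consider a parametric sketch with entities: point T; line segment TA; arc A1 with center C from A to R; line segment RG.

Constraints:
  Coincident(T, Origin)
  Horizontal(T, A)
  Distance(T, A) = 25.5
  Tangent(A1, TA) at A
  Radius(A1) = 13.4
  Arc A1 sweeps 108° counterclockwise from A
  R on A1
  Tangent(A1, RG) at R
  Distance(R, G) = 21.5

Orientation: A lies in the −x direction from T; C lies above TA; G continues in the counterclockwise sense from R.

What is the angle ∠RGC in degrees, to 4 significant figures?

31.93°

On A1, A sits at bearing -90° from C; a 108° counterclockwise sweep puts R at bearing 18°, so R = C + 13.4·(cos 18°, sin 18°) = (-12.76, 17.54). Since A1 is tangent to RG there, CR ⟂ RG, so RG runs along (−sin 18°, cos 18°); with |RG| = 21.5, G = (-19.40, 37.99). Then cos ∠RGC = GR·GC / (|GR||GC|), giving 31.93°.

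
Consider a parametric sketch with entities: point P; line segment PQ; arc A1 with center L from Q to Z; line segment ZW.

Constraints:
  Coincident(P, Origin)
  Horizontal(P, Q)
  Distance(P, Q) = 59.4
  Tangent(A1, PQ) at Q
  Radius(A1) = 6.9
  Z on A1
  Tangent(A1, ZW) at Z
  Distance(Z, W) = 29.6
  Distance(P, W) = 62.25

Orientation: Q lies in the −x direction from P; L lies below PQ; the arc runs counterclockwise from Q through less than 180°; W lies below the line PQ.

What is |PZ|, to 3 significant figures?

66.2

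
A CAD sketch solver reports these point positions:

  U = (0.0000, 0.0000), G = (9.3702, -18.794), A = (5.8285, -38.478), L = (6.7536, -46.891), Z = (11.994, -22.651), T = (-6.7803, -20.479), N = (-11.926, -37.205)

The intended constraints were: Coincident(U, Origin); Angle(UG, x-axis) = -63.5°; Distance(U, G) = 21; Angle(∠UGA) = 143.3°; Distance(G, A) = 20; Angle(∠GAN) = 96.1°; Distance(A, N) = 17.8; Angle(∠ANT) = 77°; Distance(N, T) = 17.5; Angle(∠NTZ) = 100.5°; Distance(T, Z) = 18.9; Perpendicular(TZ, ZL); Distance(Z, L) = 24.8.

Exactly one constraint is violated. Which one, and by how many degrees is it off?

Perpendicular(TZ, ZL) — off by 5.60°.

U = (0.00, 0.00) ✓; UG at -63.50° ✓; |UG| = 21.00 ✓; ∠UGA = 143.3° ✓; |GA| = 20.00 ✓; ∠GAN = 96.10° ✓; |AN| = 17.80 ✓; ∠ANT = 77.00° ✓; |NT| = 17.50 ✓; ∠NTZ = 100.5° ✓; |TZ| = 18.90 ✓; ∠(TZ, ZL) = 95.60° ✗; |ZL| = 24.80 ✓.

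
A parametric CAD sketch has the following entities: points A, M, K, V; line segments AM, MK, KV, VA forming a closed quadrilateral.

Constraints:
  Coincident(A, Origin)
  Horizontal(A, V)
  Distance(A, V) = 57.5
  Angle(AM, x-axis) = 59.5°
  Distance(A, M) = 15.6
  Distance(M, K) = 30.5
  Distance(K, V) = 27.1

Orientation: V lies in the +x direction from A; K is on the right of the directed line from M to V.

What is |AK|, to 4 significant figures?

31.78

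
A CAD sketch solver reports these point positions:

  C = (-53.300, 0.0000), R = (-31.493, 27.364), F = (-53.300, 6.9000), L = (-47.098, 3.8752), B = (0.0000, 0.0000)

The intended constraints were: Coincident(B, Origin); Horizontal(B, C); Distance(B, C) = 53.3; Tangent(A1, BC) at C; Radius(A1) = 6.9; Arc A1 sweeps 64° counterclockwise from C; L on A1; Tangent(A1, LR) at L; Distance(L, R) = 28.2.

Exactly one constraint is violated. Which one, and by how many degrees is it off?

Tangent(A1, LR) at L — off by 7.60°.

B = (0.00, 0.00) ✓; B.y = 0.00, C.y = 0.00 ✓; |BC| = 53.30 ✓; ∠(FC, CB) = 90.00° ✓; |FC| = 6.900 ✓; bearing(F→L) − bearing(F→C) = 64.00° ✓; |FL| = 6.900 ✓; ∠(FL, LR) = 97.60° ✗; |LR| = 28.20 ✓.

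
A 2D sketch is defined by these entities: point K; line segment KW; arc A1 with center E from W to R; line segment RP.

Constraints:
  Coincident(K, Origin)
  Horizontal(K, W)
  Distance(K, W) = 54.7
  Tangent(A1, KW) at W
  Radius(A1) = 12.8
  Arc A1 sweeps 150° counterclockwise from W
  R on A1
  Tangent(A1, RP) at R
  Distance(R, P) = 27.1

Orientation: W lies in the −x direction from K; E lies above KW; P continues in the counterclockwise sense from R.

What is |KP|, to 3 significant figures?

80.9

On A1, W sits at bearing -90° from E; a 150° counterclockwise sweep puts R at bearing 60°, so R = E + 12.8·(cos 60°, sin 60°) = (-48.3, 23.9). Tangency of A1 to RP means the radius ER is perpendicular to RP, so RP runs along (−sin 60°, cos 60°); with |RP| = 27.1, P = (-71.8, 37.4). Then |KP| = |P − K| = 80.9.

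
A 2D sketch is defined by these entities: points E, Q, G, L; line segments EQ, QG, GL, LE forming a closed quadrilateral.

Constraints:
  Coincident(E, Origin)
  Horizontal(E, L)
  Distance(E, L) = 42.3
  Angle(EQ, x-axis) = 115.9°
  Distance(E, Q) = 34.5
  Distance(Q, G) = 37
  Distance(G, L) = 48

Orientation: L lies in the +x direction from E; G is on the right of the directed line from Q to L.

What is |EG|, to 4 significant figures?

7.210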